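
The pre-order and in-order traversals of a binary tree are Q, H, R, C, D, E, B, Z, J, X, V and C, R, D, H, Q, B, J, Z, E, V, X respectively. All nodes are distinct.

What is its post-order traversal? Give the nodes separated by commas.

The first element of pre-order is the root; it splits in-order into left and right subtrees.
Root Q: left subtree has 4 nodes {C, R, D, H}, right has 6 {B, J, Z, E, V, X}.
  Root H: left subtree has 3 nodes {C, R, D}, right has 0 { }.
    Root R: left subtree has 1 node {C}, right has 1 {D}.
  Root E: left subtree has 3 nodes {B, J, Z}, right has 2 {V, X}.
    Root B: left subtree has 0 nodes { }, right has 2 {J, Z}.
      Root Z: left subtree has 1 node {J}, right has 0 { }.
    Root X: left subtree has 1 node {V}, right has 0 { }.

C, D, R, H, J, Z, B, V, X, E, Q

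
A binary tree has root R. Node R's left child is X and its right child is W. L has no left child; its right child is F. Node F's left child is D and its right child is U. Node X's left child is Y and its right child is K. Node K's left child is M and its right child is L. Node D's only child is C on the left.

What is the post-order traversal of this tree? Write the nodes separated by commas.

Y, M, C, D, U, F, L, K, X, W, R

Post-order visits the left subtree, then the right subtree, then the node.
At R: go left to X.
  At X: go left to Y.
    Y is a leaf — visit Y.
  At X: go right to K.
    At K: go left to M.
      M is a leaf — visit M.
    At K: go right to L.
      At L: no left child.
      At L: go right to F.
        At F: go left to D.
          At D: go left to C.
            C is a leaf — visit C.
          At D: no right child.
          Visit D.
        At F: go right to U.
          U is a leaf — visit U.
        Visit F.
      Visit L.
    Visit K.
  Visit X.
At R: go right to W.
  W is a leaf — visit W.
Visit R.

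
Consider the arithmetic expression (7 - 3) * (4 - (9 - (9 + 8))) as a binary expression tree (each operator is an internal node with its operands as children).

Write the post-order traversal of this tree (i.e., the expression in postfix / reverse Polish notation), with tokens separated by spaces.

Post-order on an expression tree gives postfix notation: for each operator, emit left operand, right operand, then the operator.

7 3 - 4 9 9 8 + - - *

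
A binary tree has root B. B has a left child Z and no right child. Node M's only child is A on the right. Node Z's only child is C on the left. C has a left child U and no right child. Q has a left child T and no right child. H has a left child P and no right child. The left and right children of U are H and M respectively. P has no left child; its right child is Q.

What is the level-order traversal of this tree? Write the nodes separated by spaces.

Level-order visits nodes level by level from the root, left to right within each level.
Level 0: B
Level 1: Z
Level 2: C
Level 3: U
Level 4: H, M
Level 5: P, A
Level 6: Q
Level 7: T

B Z C U H M P A Q T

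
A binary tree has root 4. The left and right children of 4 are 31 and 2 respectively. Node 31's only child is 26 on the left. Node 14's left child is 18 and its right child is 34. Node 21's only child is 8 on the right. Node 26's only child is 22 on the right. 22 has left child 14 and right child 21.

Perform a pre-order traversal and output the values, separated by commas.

Pre-order visits the node, then its left subtree, then its right subtree.
Visit 4.
At 4: go left to 31.
  Visit 31.
  At 31: go left to 26.
    Visit 26.
    At 26: no left child.
    At 26: go right to 22.
      Visit 22.
      At 22: go left to 14.
        Visit 14.
        At 14: go left to 18.
          18 is a leaf — visit 18.
        At 14: go right to 34.
          34 is a leaf — visit 34.
      At 22: go right to 21.
        Visit 21.
        At 21: no left child.
        At 21: go right to 8.
          8 is a leaf — visit 8.
  At 31: no right child.
At 4: go right to 2.
  2 is a leaf — visit 2.

4, 31, 26, 22, 14, 18, 34, 21, 8, 2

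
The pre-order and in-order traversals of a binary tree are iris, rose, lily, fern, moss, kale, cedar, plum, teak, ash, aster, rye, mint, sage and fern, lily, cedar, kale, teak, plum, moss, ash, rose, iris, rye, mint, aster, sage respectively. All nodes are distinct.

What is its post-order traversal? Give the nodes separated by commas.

The first element of pre-order is the root; it splits in-order into left and right subtrees.
Root iris: left subtree has 9 nodes {fern, lily, cedar, kale, teak, plum, moss, ash, rose}, right has 4 {rye, mint, aster, sage}.
  Root rose: left subtree has 8 nodes {fern, lily, cedar, kale, teak, plum, moss, ash}, right has 0 { }.
    Root lily: left subtree has 1 node {fern}, right has 6 {cedar, kale, teak, plum, moss, ash}.
      Root moss: left subtree has 4 nodes {cedar, kale, teak, plum}, right has 1 {ash}.
        Root kale: left subtree has 1 node {cedar}, right has 2 {teak, plum}.
          Root plum: left subtree has 1 node {teak}, right has 0 { }.
  Root aster: left subtree has 2 nodes {rye, mint}, right has 1 {sage}.
    Root rye: left subtree has 0 nodes { }, right has 1 {mint}.

fern, cedar, teak, plum, kale, ash, moss, lily, rose, mint, rye, sage, aster, iris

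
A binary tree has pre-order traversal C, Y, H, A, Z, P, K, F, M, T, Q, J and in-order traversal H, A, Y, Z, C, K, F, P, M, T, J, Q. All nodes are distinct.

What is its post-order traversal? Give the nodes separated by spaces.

A H Z Y F K J Q T M P C

The first element of pre-order is the root; it splits in-order into left and right subtrees.
Root C: left subtree has 4 nodes {H, A, Y, Z}, right has 7 {K, F, P, M, T, J, Q}.
  Root Y: left subtree has 2 nodes {H, A}, right has 1 {Z}.
    Root H: left subtree has 0 nodes { }, right has 1 {A}.
  Root P: left subtree has 2 nodes {K, F}, right has 4 {M, T, J, Q}.
    Root K: left subtree has 0 nodes { }, right has 1 {F}.
    Root M: left subtree has 0 nodes { }, right has 3 {T, J, Q}.
      Root T: left subtree has 0 nodes { }, right has 2 {J, Q}.
        Root Q: left subtree has 1 node {J}, right has 0 { }.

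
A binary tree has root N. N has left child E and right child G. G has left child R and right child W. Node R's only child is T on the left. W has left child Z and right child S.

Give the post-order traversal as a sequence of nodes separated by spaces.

E T R Z S W G N

Post-order visits the left subtree, then the right subtree, then the node.
At N: go left to E.
  E is a leaf — visit E.
At N: go right to G.
  At G: go left to R.
    At R: go left to T.
      T is a leaf — visit T.
    At R: no right child.
    Visit R.
  At G: go right to W.
    At W: go left to Z.
      Z is a leaf — visit Z.
    At W: go right to S.
      S is a leaf — visit S.
    Visit W.
  Visit G.
Visit N.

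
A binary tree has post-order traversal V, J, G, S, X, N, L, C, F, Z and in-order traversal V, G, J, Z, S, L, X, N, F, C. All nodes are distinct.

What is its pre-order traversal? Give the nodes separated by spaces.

Z G V J F L S N X C

The last element of post-order is the root; it splits in-order into left and right subtrees.
Root Z: left subtree has 3 nodes {V, G, J}, right has 6 {S, L, X, N, F, C}.
  Root G: left subtree has 1 node {V}, right has 1 {J}.
  Root F: left subtree has 4 nodes {S, L, X, N}, right has 1 {C}.
    Root L: left subtree has 1 node {S}, right has 2 {X, N}.
      Root N: left subtree has 1 node {X}, right has 0 { }.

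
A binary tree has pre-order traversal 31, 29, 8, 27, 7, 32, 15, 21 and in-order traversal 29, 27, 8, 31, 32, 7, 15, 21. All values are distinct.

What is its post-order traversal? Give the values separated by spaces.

The first element of pre-order is the root; it splits in-order into left and right subtrees.
Root 31: left subtree has 3 nodes {29, 27, 8}, right has 4 {32, 7, 15, 21}.
  Root 29: left subtree has 0 nodes { }, right has 2 {27, 8}.
    Root 8: left subtree has 1 node {27}, right has 0 { }.
  Root 7: left subtree has 1 node {32}, right has 2 {15, 21}.
    Root 15: left subtree has 0 nodes { }, right has 1 {21}.

27 8 29 32 21 15 7 31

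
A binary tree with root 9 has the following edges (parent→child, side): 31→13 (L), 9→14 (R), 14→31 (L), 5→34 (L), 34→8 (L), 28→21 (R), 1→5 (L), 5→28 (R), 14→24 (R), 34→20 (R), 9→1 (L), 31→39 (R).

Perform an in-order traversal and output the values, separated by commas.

In-order visits the left subtree, then the node, then the right subtree.
At 9: go left to 1.
  At 1: go left to 5.
    At 5: go left to 34.
      At 34: go left to 8.
        8 is a leaf — visit 8.
      Visit 34.
      At 34: go right to 20.
        20 is a leaf — visit 20.
    Visit 5.
    At 5: go right to 28.
      At 28: no left child.
      Visit 28.
      At 28: go right to 21.
        21 is a leaf — visit 21.
  Visit 1.
  At 1: no right child.
Visit 9.
At 9: go right to 14.
  At 14: go left to 31.
    At 31: go left to 13.
      13 is a leaf — visit 13.
    Visit 31.
    At 31: go right to 39.
      39 is a leaf — visit 39.
  Visit 14.
  At 14: go right to 24.
    24 is a leaf — visit 24.

8, 34, 20, 5, 28, 21, 1, 9, 13, 31, 39, 14, 24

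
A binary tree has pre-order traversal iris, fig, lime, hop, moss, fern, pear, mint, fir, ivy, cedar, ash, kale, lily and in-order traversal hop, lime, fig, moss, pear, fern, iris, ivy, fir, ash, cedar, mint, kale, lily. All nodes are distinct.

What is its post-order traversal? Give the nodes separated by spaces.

hop lime pear fern moss fig ivy ash cedar fir lily kale mint iris

The first element of pre-order is the root; it splits in-order into left and right subtrees.
Root iris: left subtree has 6 nodes {hop, lime, fig, moss, pear, fern}, right has 7 {ivy, fir, ash, cedar, mint, kale, lily}.
  Root fig: left subtree has 2 nodes {hop, lime}, right has 3 {moss, pear, fern}.
    Root lime: left subtree has 1 node {hop}, right has 0 { }.
    Root moss: left subtree has 0 nodes { }, right has 2 {pear, fern}.
      Root fern: left subtree has 1 node {pear}, right has 0 { }.
  Root mint: left subtree has 4 nodes {ivy, fir, ash, cedar}, right has 2 {kale, lily}.
    Root fir: left subtree has 1 node {ivy}, right has 2 {ash, cedar}.
      Root cedar: left subtree has 1 node {ash}, right has 0 { }.
    Root kale: left subtree has 0 nodes { }, right has 1 {lily}.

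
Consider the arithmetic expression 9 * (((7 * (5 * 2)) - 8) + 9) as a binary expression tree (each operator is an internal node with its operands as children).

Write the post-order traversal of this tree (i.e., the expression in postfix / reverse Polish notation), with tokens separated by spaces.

9 7 5 2 * * 8 - 9 + *

Post-order on an expression tree gives postfix notation: for each operator, emit left operand, right operand, then the operator.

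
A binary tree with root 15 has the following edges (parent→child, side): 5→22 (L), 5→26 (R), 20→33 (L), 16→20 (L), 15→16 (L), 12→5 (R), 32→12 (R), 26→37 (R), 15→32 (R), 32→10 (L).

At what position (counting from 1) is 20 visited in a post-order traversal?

2

Post-order visits the left subtree, then the right subtree, then the node.
At 15: go left to 16.
  At 16: go left to 20.
    At 20: go left to 33.
      33 is a leaf — visit 33.
    At 20: no right child.
    Visit 20.
  At 16: no right child.
  Visit 16.
At 15: go right to 32.
  At 32: go left to 10.
    10 is a leaf — visit 10.
  At 32: go right to 12.
    At 12: no left child.
    At 12: go right to 5.
      At 5: go left to 22.
        22 is a leaf — visit 22.
      At 5: go right to 26.
        At 26: no left child.
        At 26: go right to 37.
          37 is a leaf — visit 37.
        Visit 26.
      Visit 5.
    Visit 12.
  Visit 32.
Visit 15.
Full post-order sequence: 33, 20, 16, 10, 22, 37, 26, 5, 12, 32, 15.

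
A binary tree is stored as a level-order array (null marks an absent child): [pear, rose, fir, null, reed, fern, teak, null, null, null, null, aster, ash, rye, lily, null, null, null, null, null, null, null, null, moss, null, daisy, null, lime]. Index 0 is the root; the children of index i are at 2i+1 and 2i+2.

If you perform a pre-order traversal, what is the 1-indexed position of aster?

6

Pre-order visits the node, then its left subtree, then its right subtree.
Visit pear.
At pear: go left to rose.
  Visit rose.
  At rose: no left child.
  At rose: go right to reed.
    reed is a leaf — visit reed.
At pear: go right to fir.
  Visit fir.
  At fir: go left to fern.
    Visit fern.
    At fern: go left to aster.
      Visit aster.
      At aster: go left to moss.
        moss is a leaf — visit moss.
      At aster: no right child.
    At fern: go right to ash.
      Visit ash.
      At ash: go left to daisy.
        daisy is a leaf — visit daisy.
      At ash: no right child.
  At fir: go right to teak.
    Visit teak.
    At teak: go left to rye.
      Visit rye.
      At rye: go left to lime.
        lime is a leaf — visit lime.
      At rye: no right child.
    At teak: go right to lily.
      lily is a leaf — visit lily.
Full pre-order sequence: pear, rose, reed, fir, fern, aster, moss, ash, daisy, teak, rye, lime, lily.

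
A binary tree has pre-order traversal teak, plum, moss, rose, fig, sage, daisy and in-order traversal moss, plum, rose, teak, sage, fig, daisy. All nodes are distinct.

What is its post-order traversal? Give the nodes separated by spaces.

moss rose plum sage daisy fig teak

The first element of pre-order is the root; it splits in-order into left and right subtrees.
Root teak: left subtree has 3 nodes {moss, plum, rose}, right has 3 {sage, fig, daisy}.
  Root plum: left subtree has 1 node {moss}, right has 1 {rose}.
  Root fig: left subtree has 1 node {sage}, right has 1 {daisy}.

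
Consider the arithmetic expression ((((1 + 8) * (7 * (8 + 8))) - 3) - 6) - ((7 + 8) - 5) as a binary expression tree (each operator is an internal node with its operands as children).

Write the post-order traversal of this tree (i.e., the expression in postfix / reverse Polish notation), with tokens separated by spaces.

Post-order on an expression tree gives postfix notation: for each operator, emit left operand, right operand, then the operator.

1 8 + 7 8 8 + * * 3 - 6 - 7 8 + 5 - -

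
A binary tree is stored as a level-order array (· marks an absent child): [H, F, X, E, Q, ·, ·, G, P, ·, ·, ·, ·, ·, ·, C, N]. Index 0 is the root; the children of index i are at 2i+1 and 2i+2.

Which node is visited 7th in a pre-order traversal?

P

Pre-order visits the node, then its left subtree, then its right subtree.
Visit H.
At H: go left to F.
  Visit F.
  At F: go left to E.
    Visit E.
    At E: go left to G.
      Visit G.
      At G: go left to C.
        C is a leaf — visit C.
      At G: go right to N.
        N is a leaf — visit N.
    At E: go right to P.
      P is a leaf — visit P.
  At F: go right to Q.
    Q is a leaf — visit Q.
At H: go right to X.
  X is a leaf — visit X.
Full pre-order sequence: H, F, E, G, C, N, P, Q, X.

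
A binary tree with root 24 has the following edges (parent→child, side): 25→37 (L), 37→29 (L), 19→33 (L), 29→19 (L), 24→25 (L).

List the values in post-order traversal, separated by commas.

33, 19, 29, 37, 25, 24

Post-order visits the left subtree, then the right subtree, then the node.
At 24: go left to 25.
  At 25: go left to 37.
    At 37: go left to 29.
      At 29: go left to 19.
        At 19: go left to 33.
          33 is a leaf — visit 33.
        At 19: no right child.
        Visit 19.
      At 29: no right child.
      Visit 29.
    At 37: no right child.
    Visit 37.
  At 25: no right child.
  Visit 25.
At 24: no right child.
Visit 24.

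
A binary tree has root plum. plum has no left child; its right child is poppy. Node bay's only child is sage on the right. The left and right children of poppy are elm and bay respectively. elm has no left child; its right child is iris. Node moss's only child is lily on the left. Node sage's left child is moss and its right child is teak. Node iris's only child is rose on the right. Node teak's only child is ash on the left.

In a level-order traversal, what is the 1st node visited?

plum

Level-order visits nodes level by level from the root, left to right within each level.
Level 0: plum
Level 1: poppy
Level 2: elm, bay
Level 3: iris, sage
Level 4: rose, moss, teak
Level 5: lily, ash
Full level-order sequence: plum, poppy, elm, bay, iris, sage, rose, moss, teak, lily, ash.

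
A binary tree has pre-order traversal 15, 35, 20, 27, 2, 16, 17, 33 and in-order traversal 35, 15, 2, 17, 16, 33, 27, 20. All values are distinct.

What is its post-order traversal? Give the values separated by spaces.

The first element of pre-order is the root; it splits in-order into left and right subtrees.
Root 15: left subtree has 1 node {35}, right has 6 {2, 17, 16, 33, 27, 20}.
  Root 20: left subtree has 5 nodes {2, 17, 16, 33, 27}, right has 0 { }.
    Root 27: left subtree has 4 nodes {2, 17, 16, 33}, right has 0 { }.
      Root 2: left subtree has 0 nodes { }, right has 3 {17, 16, 33}.
        Root 16: left subtree has 1 node {17}, right has 1 {33}.

35 17 33 16 2 27 20 15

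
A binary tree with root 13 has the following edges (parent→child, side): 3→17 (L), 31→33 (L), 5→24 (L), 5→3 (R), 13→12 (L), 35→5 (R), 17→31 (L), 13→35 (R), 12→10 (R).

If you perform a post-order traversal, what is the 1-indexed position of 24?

3

Post-order visits the left subtree, then the right subtree, then the node.
At 13: go left to 12.
  At 12: no left child.
  At 12: go right to 10.
    10 is a leaf — visit 10.
  Visit 12.
At 13: go right to 35.
  At 35: no left child.
  At 35: go right to 5.
    At 5: go left to 24.
      24 is a leaf — visit 24.
    At 5: go right to 3.
      At 3: go left to 17.
        At 17: go left to 31.
          At 31: go left to 33.
            33 is a leaf — visit 33.
          At 31: no right child.
          Visit 31.
        At 17: no right child.
        Visit 17.
      At 3: no right child.
      Visit 3.
    Visit 5.
  Visit 35.
Visit 13.
Full post-order sequence: 10, 12, 24, 33, 31, 17, 3, 5, 35, 13.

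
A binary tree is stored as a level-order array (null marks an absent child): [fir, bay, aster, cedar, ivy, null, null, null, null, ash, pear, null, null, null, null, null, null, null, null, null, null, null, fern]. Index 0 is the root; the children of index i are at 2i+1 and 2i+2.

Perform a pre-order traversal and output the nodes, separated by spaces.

fir bay cedar ivy ash pear fern aster

Pre-order visits the node, then its left subtree, then its right subtree.
Visit fir.
At fir: go left to bay.
  Visit bay.
  At bay: go left to cedar.
    cedar is a leaf — visit cedar.
  At bay: go right to ivy.
    Visit ivy.
    At ivy: go left to ash.
      ash is a leaf — visit ash.
    At ivy: go right to pear.
      Visit pear.
      At pear: no left child.
      At pear: go right to fern.
        fern is a leaf — visit fern.
At fir: go right to aster.
  aster is a leaf — visit aster.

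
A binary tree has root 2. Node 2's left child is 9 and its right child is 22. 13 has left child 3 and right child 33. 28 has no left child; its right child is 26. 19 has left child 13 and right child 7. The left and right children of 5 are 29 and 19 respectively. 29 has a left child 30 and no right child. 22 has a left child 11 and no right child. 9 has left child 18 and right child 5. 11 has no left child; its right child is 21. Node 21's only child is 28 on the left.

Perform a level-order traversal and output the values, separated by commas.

2, 9, 22, 18, 5, 11, 29, 19, 21, 30, 13, 7, 28, 3, 33, 26

Level-order visits nodes level by level from the root, left to right within each level.
Level 0: 2
Level 1: 9, 22
Level 2: 18, 5, 11
Level 3: 29, 19, 21
Level 4: 30, 13, 7, 28
Level 5: 3, 33, 26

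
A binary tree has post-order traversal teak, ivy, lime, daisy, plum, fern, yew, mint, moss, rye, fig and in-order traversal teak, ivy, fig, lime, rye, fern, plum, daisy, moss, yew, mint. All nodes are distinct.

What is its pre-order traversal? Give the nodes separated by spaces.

The last element of post-order is the root; it splits in-order into left and right subtrees.
Root fig: left subtree has 2 nodes {teak, ivy}, right has 8 {lime, rye, fern, plum, daisy, moss, yew, mint}.
  Root ivy: left subtree has 1 node {teak}, right has 0 { }.
  Root rye: left subtree has 1 node {lime}, right has 6 {fern, plum, daisy, moss, yew, mint}.
    Root moss: left subtree has 3 nodes {fern, plum, daisy}, right has 2 {yew, mint}.
      Root fern: left subtree has 0 nodes { }, right has 2 {plum, daisy}.
        Root plum: left subtree has 0 nodes { }, right has 1 {daisy}.
      Root mint: left subtree has 1 node {yew}, right has 0 { }.

fig ivy teak rye lime moss fern plum daisy mint yew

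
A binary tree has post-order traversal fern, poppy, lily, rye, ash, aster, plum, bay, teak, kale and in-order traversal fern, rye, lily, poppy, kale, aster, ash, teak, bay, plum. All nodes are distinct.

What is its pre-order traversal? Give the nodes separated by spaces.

kale rye fern lily poppy teak aster ash bay plum

The last element of post-order is the root; it splits in-order into left and right subtrees.
Root kale: left subtree has 4 nodes {fern, rye, lily, poppy}, right has 5 {aster, ash, teak, bay, plum}.
  Root rye: left subtree has 1 node {fern}, right has 2 {lily, poppy}.
    Root lily: left subtree has 0 nodes { }, right has 1 {poppy}.
  Root teak: left subtree has 2 nodes {aster, ash}, right has 2 {bay, plum}.
    Root aster: left subtree has 0 nodes { }, right has 1 {ash}.
    Root bay: left subtree has 0 nodes { }, right has 1 {plum}.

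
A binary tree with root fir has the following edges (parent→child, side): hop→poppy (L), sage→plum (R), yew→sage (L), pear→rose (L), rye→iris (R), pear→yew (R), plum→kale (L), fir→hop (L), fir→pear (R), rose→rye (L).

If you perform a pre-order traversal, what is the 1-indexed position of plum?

Pre-order visits the node, then its left subtree, then its right subtree.
Visit fir.
At fir: go left to hop.
  Visit hop.
  At hop: go left to poppy.
    poppy is a leaf — visit poppy.
  At hop: no right child.
At fir: go right to pear.
  Visit pear.
  At pear: go left to rose.
    Visit rose.
    At rose: go left to rye.
      Visit rye.
      At rye: no left child.
      At rye: go right to iris.
        iris is a leaf — visit iris.
    At rose: no right child.
  At pear: go right to yew.
    Visit yew.
    At yew: go left to sage.
      Visit sage.
      At sage: no left child.
      At sage: go right to plum.
        Visit plum.
        At plum: go left to kale.
          kale is a leaf — visit kale.
        At plum: no right child.
    At yew: no right child.
Full pre-order sequence: fir, hop, poppy, pear, rose, rye, iris, yew, sage, plum, kale.

10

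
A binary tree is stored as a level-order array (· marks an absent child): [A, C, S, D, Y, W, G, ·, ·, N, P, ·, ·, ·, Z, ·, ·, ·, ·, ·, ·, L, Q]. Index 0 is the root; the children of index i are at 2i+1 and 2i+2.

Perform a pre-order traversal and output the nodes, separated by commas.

A, C, D, Y, N, P, L, Q, S, W, G, Z

Pre-order visits the node, then its left subtree, then its right subtree.
Visit A.
At A: go left to C.
  Visit C.
  At C: go left to D.
    D is a leaf — visit D.
  At C: go right to Y.
    Visit Y.
    At Y: go left to N.
      N is a leaf — visit N.
    At Y: go right to P.
      Visit P.
      At P: go left to L.
        L is a leaf — visit L.
      At P: go right to Q.
        Q is a leaf — visit Q.
At A: go right to S.
  Visit S.
  At S: go left to W.
    W is a leaf — visit W.
  At S: go right to G.
    Visit G.
    At G: no left child.
    At G: go right to Z.
      Z is a leaf — visit Z.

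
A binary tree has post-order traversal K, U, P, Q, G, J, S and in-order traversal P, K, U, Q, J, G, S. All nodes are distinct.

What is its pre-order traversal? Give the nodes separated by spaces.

The last element of post-order is the root; it splits in-order into left and right subtrees.
Root S: left subtree has 6 nodes {P, K, U, Q, J, G}, right has 0 { }.
  Root J: left subtree has 4 nodes {P, K, U, Q}, right has 1 {G}.
    Root Q: left subtree has 3 nodes {P, K, U}, right has 0 { }.
      Root P: left subtree has 0 nodes { }, right has 2 {K, U}.
        Root U: left subtree has 1 node {K}, right has 0 { }.

S J Q P U K G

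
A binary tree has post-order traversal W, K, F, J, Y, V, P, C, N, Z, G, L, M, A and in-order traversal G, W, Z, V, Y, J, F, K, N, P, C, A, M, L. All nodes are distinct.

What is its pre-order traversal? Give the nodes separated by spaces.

A G Z W N V Y J F K C P M L

The last element of post-order is the root; it splits in-order into left and right subtrees.
Root A: left subtree has 11 nodes {G, W, Z, V, Y, J, F, K, N, P, C}, right has 2 {M, L}.
  Root G: left subtree has 0 nodes { }, right has 10 {W, Z, V, Y, J, F, K, N, P, C}.
    Root Z: left subtree has 1 node {W}, right has 8 {V, Y, J, F, K, N, P, C}.
      Root N: left subtree has 5 nodes {V, Y, J, F, K}, right has 2 {P, C}.
        Root V: left subtree has 0 nodes { }, right has 4 {Y, J, F, K}.
          Root Y: left subtree has 0 nodes { }, right has 3 {J, F, K}.
            Root J: left subtree has 0 nodes { }, right has 2 {F, K}.
              Root F: left subtree has 0 nodes { }, right has 1 {K}.
        Root C: left subtree has 1 node {P}, right has 0 { }.
  Root M: left subtree has 0 nodes { }, right has 1 {L}.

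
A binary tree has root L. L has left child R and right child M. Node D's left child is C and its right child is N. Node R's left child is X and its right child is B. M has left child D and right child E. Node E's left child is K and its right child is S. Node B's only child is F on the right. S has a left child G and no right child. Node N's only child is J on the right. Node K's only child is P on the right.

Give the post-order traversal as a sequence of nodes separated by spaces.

Post-order visits the left subtree, then the right subtree, then the node.
At L: go left to R.
  At R: go left to X.
    X is a leaf — visit X.
  At R: go right to B.
    At B: no left child.
    At B: go right to F.
      F is a leaf — visit F.
    Visit B.
  Visit R.
At L: go right to M.
  At M: go left to D.
    At D: go left to C.
      C is a leaf — visit C.
    At D: go right to N.
      At N: no left child.
      At N: go right to J.
        J is a leaf — visit J.
      Visit N.
    Visit D.
  At M: go right to E.
    At E: go left to K.
      At K: no left child.
      At K: go right to P.
        P is a leaf — visit P.
      Visit K.
    At E: go right to S.
      At S: go left to G.
        G is a leaf — visit G.
      At S: no right child.
      Visit S.
    Visit E.
  Visit M.
Visit L.

X F B R C J N D P K G S E M L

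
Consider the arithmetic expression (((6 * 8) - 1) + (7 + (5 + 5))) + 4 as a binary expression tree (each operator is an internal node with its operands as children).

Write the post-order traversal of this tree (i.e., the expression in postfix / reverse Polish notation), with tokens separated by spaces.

6 8 * 1 - 7 5 5 + + + 4 +

Post-order on an expression tree gives postfix notation: for each operator, emit left operand, right operand, then the operator.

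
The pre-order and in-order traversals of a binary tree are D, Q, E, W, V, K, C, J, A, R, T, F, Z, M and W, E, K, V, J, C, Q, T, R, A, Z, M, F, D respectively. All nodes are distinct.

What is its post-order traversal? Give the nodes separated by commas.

The first element of pre-order is the root; it splits in-order into left and right subtrees.
Root D: left subtree has 13 nodes {W, E, K, V, J, C, Q, T, R, A, Z, M, F}, right has 0 { }.
  Root Q: left subtree has 6 nodes {W, E, K, V, J, C}, right has 6 {T, R, A, Z, M, F}.
    Root E: left subtree has 1 node {W}, right has 4 {K, V, J, C}.
      Root V: left subtree has 1 node {K}, right has 2 {J, C}.
        Root C: left subtree has 1 node {J}, right has 0 { }.
    Root A: left subtree has 2 nodes {T, R}, right has 3 {Z, M, F}.
      Root R: left subtree has 1 node {T}, right has 0 { }.
      Root F: left subtree has 2 nodes {Z, M}, right has 0 { }.
        Root Z: left subtree has 0 nodes { }, right has 1 {M}.

W, K, J, C, V, E, T, R, M, Z, F, A, Q, D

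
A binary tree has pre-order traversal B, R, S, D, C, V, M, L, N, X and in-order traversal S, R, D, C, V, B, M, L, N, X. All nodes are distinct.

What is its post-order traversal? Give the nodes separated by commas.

The first element of pre-order is the root; it splits in-order into left and right subtrees.
Root B: left subtree has 5 nodes {S, R, D, C, V}, right has 4 {M, L, N, X}.
  Root R: left subtree has 1 node {S}, right has 3 {D, C, V}.
    Root D: left subtree has 0 nodes { }, right has 2 {C, V}.
      Root C: left subtree has 0 nodes { }, right has 1 {V}.
  Root M: left subtree has 0 nodes { }, right has 3 {L, N, X}.
    Root L: left subtree has 0 nodes { }, right has 2 {N, X}.
      Root N: left subtree has 0 nodes { }, right has 1 {X}.

S, V, C, D, R, X, N, L, M, B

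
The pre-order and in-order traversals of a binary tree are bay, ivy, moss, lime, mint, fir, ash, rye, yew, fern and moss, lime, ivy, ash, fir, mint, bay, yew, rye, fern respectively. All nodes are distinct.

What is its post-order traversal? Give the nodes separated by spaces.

lime moss ash fir mint ivy yew fern rye bay

The first element of pre-order is the root; it splits in-order into left and right subtrees.
Root bay: left subtree has 6 nodes {moss, lime, ivy, ash, fir, mint}, right has 3 {yew, rye, fern}.
  Root ivy: left subtree has 2 nodes {moss, lime}, right has 3 {ash, fir, mint}.
    Root moss: left subtree has 0 nodes { }, right has 1 {lime}.
    Root mint: left subtree has 2 nodes {ash, fir}, right has 0 { }.
      Root fir: left subtree has 1 node {ash}, right has 0 { }.
  Root rye: left subtree has 1 node {yew}, right has 1 {fern}.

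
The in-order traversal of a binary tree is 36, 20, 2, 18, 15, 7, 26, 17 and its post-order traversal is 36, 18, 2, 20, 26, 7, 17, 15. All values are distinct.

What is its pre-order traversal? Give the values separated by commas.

The last element of post-order is the root; it splits in-order into left and right subtrees.
Root 15: left subtree has 4 nodes {36, 20, 2, 18}, right has 3 {7, 26, 17}.
  Root 20: left subtree has 1 node {36}, right has 2 {2, 18}.
    Root 2: left subtree has 0 nodes { }, right has 1 {18}.
  Root 17: left subtree has 2 nodes {7, 26}, right has 0 { }.
    Root 7: left subtree has 0 nodes { }, right has 1 {26}.

15, 20, 36, 2, 18, 17, 7, 26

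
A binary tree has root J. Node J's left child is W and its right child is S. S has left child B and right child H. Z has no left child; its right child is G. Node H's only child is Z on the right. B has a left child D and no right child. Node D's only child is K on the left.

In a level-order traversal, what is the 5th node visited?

H

Level-order visits nodes level by level from the root, left to right within each level.
Level 0: J
Level 1: W, S
Level 2: B, H
Level 3: D, Z
Level 4: K, G
Full level-order sequence: J, W, S, B, H, D, Z, K, G.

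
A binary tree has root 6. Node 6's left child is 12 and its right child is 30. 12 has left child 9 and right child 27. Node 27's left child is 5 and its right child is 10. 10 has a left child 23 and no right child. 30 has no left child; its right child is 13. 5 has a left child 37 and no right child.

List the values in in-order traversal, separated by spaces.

9 12 37 5 27 23 10 6 30 13

In-order visits the left subtree, then the node, then the right subtree.
At 6: go left to 12.
  At 12: go left to 9.
    9 is a leaf — visit 9.
  Visit 12.
  At 12: go right to 27.
    At 27: go left to 5.
      At 5: go left to 37.
        37 is a leaf — visit 37.
      Visit 5.
      At 5: no right child.
    Visit 27.
    At 27: go right to 10.
      At 10: go left to 23.
        23 is a leaf — visit 23.
      Visit 10.
      At 10: no right child.
Visit 6.
At 6: go right to 30.
  At 30: no left child.
  Visit 30.
  At 30: go right to 13.
    13 is a leaf — visit 13.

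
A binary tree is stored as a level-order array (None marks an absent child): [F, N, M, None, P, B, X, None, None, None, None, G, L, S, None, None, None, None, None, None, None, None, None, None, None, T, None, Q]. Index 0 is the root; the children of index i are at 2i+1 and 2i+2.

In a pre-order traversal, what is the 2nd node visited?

Pre-order visits the node, then its left subtree, then its right subtree.
Visit F.
At F: go left to N.
  Visit N.
  At N: no left child.
  At N: go right to P.
    P is a leaf — visit P.
At F: go right to M.
  Visit M.
  At M: go left to B.
    Visit B.
    At B: go left to G.
      G is a leaf — visit G.
    At B: go right to L.
      Visit L.
      At L: go left to T.
        T is a leaf — visit T.
      At L: no right child.
  At M: go right to X.
    Visit X.
    At X: go left to S.
      Visit S.
      At S: go left to Q.
        Q is a leaf — visit Q.
      At S: no right child.
    At X: no right child.
Full pre-order sequence: F, N, P, M, B, G, L, T, X, S, Q.

N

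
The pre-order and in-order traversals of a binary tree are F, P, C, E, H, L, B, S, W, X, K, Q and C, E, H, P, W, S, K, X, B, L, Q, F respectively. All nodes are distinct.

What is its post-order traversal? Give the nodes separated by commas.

The first element of pre-order is the root; it splits in-order into left and right subtrees.
Root F: left subtree has 11 nodes {C, E, H, P, W, S, K, X, B, L, Q}, right has 0 { }.
  Root P: left subtree has 3 nodes {C, E, H}, right has 7 {W, S, K, X, B, L, Q}.
    Root C: left subtree has 0 nodes { }, right has 2 {E, H}.
      Root E: left subtree has 0 nodes { }, right has 1 {H}.
    Root L: left subtree has 5 nodes {W, S, K, X, B}, right has 1 {Q}.
      Root B: left subtree has 4 nodes {W, S, K, X}, right has 0 { }.
        Root S: left subtree has 1 node {W}, right has 2 {K, X}.
          Root X: left subtree has 1 node {K}, right has 0 { }.

H, E, C, W, K, X, S, B, Q, L, P, F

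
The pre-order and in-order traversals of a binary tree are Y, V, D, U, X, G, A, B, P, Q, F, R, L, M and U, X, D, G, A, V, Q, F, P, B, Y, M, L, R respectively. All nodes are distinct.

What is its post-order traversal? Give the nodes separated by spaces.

X U A G D F Q P B V M L R Y

The first element of pre-order is the root; it splits in-order into left and right subtrees.
Root Y: left subtree has 10 nodes {U, X, D, G, A, V, Q, F, P, B}, right has 3 {M, L, R}.
  Root V: left subtree has 5 nodes {U, X, D, G, A}, right has 4 {Q, F, P, B}.
    Root D: left subtree has 2 nodes {U, X}, right has 2 {G, A}.
      Root U: left subtree has 0 nodes { }, right has 1 {X}.
      Root G: left subtree has 0 nodes { }, right has 1 {A}.
    Root B: left subtree has 3 nodes {Q, F, P}, right has 0 { }.
      Root P: left subtree has 2 nodes {Q, F}, right has 0 { }.
        Root Q: left subtree has 0 nodes { }, right has 1 {F}.
  Root R: left subtree has 2 nodes {M, L}, right has 0 { }.
    Root L: left subtree has 1 node {M}, right has 0 { }.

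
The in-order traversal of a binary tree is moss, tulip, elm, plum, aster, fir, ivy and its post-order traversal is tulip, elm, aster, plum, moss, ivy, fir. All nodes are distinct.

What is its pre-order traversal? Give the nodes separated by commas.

fir, moss, plum, elm, tulip, aster, ivy

The last element of post-order is the root; it splits in-order into left and right subtrees.
Root fir: left subtree has 5 nodes {moss, tulip, elm, plum, aster}, right has 1 {ivy}.
  Root moss: left subtree has 0 nodes { }, right has 4 {tulip, elm, plum, aster}.
    Root plum: left subtree has 2 nodes {tulip, elm}, right has 1 {aster}.
      Root elm: left subtree has 1 node {tulip}, right has 0 { }.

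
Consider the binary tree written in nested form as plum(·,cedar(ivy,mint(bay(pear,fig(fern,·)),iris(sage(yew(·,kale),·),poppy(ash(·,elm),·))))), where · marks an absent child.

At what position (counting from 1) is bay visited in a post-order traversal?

Post-order visits the left subtree, then the right subtree, then the node.
At plum: no left child.
At plum: go right to cedar.
  At cedar: go left to ivy.
    ivy is a leaf — visit ivy.
  At cedar: go right to mint.
    At mint: go left to bay.
      At bay: go left to pear.
        pear is a leaf — visit pear.
      At bay: go right to fig.
        At fig: go left to fern.
          fern is a leaf — visit fern.
        At fig: no right child.
        Visit fig.
      Visit bay.
    At mint: go right to iris.
      At iris: go left to sage.
        At sage: go left to yew.
          At yew: no left child.
          At yew: go right to kale.
            kale is a leaf — visit kale.
          Visit yew.
        At sage: no right child.
        Visit sage.
      At iris: go right to poppy.
        At poppy: go left to ash.
          At ash: no left child.
          At ash: go right to elm.
            elm is a leaf — visit elm.
          Visit ash.
        At poppy: no right child.
        Visit poppy.
      Visit iris.
    Visit mint.
  Visit cedar.
Visit plum.
Full post-order sequence: ivy, pear, fern, fig, bay, kale, yew, sage, elm, ash, poppy, iris, mint, cedar, plum.

5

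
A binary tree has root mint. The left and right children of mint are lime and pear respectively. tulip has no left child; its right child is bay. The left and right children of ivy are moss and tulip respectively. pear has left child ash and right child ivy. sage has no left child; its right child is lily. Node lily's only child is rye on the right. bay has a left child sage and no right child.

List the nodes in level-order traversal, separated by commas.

Level-order visits nodes level by level from the root, left to right within each level.
Level 0: mint
Level 1: lime, pear
Level 2: ash, ivy
Level 3: moss, tulip
Level 4: bay
Level 5: sage
Level 6: lily
Level 7: rye

mint, lime, pear, ash, ivy, moss, tulip, bay, sage, lily, rye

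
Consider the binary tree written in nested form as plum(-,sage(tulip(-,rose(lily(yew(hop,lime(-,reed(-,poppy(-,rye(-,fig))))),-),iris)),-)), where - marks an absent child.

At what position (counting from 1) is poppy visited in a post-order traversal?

4

Post-order visits the left subtree, then the right subtree, then the node.
At plum: no left child.
At plum: go right to sage.
  At sage: go left to tulip.
    At tulip: no left child.
    At tulip: go right to rose.
      At rose: go left to lily.
        At lily: go left to yew.
          At yew: go left to hop.
            hop is a leaf — visit hop.
          At yew: go right to lime.
            At lime: no left child.
            At lime: go right to reed.
              At reed: no left child.
              At reed: go right to poppy.
                At poppy: no left child.
                At poppy: go right to rye.
                  At rye: no left child.
                  At rye: go right to fig.
                    fig is a leaf — visit fig.
                  Visit rye.
                Visit poppy.
              Visit reed.
            Visit lime.
          Visit yew.
        At lily: no right child.
        Visit lily.
      At rose: go right to iris.
        iris is a leaf — visit iris.
      Visit rose.
    Visit tulip.
  At sage: no right child.
  Visit sage.
Visit plum.
Full post-order sequence: hop, fig, rye, poppy, reed, lime, yew, lily, iris, rose, tulip, sage, plum.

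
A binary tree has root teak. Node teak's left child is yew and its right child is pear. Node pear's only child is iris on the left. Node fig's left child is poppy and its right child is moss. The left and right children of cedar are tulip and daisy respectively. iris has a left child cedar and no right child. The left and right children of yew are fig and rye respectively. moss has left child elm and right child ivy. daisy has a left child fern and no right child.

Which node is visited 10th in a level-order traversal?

elm

Level-order visits nodes level by level from the root, left to right within each level.
Level 0: teak
Level 1: yew, pear
Level 2: fig, rye, iris
Level 3: poppy, moss, cedar
Level 4: elm, ivy, tulip, daisy
Level 5: fern
Full level-order sequence: teak, yew, pear, fig, rye, iris, poppy, moss, cedar, elm, ivy, tulip, daisy, fern.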